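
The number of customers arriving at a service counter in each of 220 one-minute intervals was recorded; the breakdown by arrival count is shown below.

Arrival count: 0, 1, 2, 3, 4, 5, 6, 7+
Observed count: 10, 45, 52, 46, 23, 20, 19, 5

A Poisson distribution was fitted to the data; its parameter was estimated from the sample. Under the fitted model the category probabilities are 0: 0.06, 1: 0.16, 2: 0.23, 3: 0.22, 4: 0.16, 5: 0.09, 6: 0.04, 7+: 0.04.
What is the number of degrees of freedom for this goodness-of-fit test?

There are k = 8 categories and 1 parameter estimated from the data, so df = 8 − 1 − 1 = 6.

6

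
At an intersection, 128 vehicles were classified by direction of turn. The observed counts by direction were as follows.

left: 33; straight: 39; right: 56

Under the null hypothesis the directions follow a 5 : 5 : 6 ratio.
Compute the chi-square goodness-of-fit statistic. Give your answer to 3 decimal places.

2.583

Ratio total = 16. Expected counts: 128×5/16 = 40, 128×5/16 = 40, 128×6/16 = 48.
χ² = (33−40)²/40 + (39−40)²/40 + (56−48)²/48
   = 1.2250 + 0.0250 + 1.3333
Sum = 2.583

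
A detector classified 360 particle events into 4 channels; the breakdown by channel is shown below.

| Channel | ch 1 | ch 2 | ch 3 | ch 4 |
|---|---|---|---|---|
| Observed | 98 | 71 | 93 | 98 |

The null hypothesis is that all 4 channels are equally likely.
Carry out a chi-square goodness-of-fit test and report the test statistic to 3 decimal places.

5.533

Expected count for each of the 4 categories: 360/4 = 90.
cat         O        E   (O−E)²/E
ch 1       98       90     0.7111
ch 2       71       90     4.0111
ch 3       93       90     0.1000
ch 4       98       90     0.7111
Sum = 5.533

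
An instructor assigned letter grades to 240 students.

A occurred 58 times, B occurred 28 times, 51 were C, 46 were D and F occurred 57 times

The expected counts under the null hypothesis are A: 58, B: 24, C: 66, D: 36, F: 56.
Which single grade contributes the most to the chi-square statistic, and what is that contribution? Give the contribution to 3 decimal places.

cat         O        E   (O−E)²/E
A          58       58     0.0000
B          28       24     0.6667
C          51       66     3.4091
D          46       36     2.7778
F          57       56     0.0179
The largest term is for C: 3.409.

C, 3.409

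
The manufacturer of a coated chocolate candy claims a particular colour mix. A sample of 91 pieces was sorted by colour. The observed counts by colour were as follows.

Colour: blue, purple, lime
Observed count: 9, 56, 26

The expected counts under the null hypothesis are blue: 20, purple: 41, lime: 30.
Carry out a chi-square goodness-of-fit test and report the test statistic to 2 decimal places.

χ² = (9−20)²/20 + (56−41)²/41 + (26−30)²/30
   = 6.050 + 5.488 + 0.533
Sum = 12.07

12.07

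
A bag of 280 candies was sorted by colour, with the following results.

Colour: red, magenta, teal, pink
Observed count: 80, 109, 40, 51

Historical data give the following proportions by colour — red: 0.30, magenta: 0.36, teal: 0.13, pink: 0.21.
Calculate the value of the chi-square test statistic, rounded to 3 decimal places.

Expected counts E_i = n·p_i: 280×0.30 = 84, 280×0.36 = 100.8, 280×0.13 = 36.4, 280×0.21 = 58.8.
cat          O        E   (O−E)²/E
red         80       84     0.1905
magenta    109    100.8     0.6671
teal        40     36.4     0.3560
pink        51     58.8     1.0347
Sum = 2.248

2.248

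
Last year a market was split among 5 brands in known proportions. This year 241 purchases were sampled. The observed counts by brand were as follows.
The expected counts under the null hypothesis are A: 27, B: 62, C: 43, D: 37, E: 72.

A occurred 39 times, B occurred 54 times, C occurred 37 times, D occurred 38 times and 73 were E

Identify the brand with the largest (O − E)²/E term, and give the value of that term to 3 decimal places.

χ² = (39−27)²/27 + (54−62)²/62 + (37−43)²/43 + (38−37)²/37 + (73−72)²/72
   = 5.3333 + 1.0323 + 0.8372 + 0.0270 + 0.0139
The largest term is for A: 5.333.

A, 5.333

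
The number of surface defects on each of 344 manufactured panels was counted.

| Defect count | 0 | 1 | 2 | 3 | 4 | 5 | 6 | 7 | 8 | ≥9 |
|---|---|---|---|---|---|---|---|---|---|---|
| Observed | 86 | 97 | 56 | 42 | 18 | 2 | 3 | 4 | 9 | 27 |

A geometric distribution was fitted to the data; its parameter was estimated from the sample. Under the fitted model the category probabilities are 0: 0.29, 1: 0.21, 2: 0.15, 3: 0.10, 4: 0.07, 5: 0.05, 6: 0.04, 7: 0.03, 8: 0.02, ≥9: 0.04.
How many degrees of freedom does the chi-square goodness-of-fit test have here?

There are k = 10 categories and 1 parameter estimated from the data, so df = 10 − 1 − 1 = 8.

8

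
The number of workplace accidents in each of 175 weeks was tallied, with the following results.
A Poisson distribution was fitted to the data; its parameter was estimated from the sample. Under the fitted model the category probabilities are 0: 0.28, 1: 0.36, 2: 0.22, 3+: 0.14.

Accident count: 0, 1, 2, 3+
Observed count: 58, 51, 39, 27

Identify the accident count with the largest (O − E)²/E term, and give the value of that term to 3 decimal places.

1, 2.286

Expected counts E_i = n·p_i: 175×0.28 = 49, 175×0.36 = 63, 175×0.22 = 38.5, 175×0.14 = 24.5.
0: (58 − 49)²/49 = 81/49 = 1.6531
1: (51 − 63)²/63 = 144/63 = 2.2857
2: (39 − 38.5)²/38.5 = 0.25/38.5 = 0.0065
3+: (27 − 24.5)²/24.5 = 6.25/24.5 = 0.2551
The largest term is for 1: 2.286.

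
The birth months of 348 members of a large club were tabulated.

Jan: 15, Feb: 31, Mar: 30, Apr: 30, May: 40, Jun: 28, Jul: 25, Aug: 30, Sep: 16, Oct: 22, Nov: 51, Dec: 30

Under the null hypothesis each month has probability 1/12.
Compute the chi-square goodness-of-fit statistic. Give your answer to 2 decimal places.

Expected count for each of the 12 categories: 348/12 = 29.
χ² = (15−29)²/29 + (31−29)²/29 + (30−29)²/29 + (30−29)²/29 + (40−29)²/29 + (28−29)²/29 + (25−29)²/29 + (30−29)²/29 + (16−29)²/29 + (22−29)²/29 + (51−29)²/29 + (30−29)²/29
   = 6.759 + 0.138 + 0.034 + 0.034 + 4.172 + 0.034 + 0.552 + 0.034 + 5.828 + 1.690 + 16.690 + 0.034
Sum = 36.00

36.00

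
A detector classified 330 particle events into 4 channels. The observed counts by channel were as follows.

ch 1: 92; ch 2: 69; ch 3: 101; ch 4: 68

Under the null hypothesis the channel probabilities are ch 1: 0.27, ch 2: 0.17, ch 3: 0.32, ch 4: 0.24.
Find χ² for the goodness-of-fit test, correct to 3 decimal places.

4.845

Expected counts E_i = n·p_i: 330×0.27 = 89.1, 330×0.17 = 56.1, 330×0.32 = 105.6, 330×0.24 = 79.2.
χ² = (92−89.1)²/89.1 + (69−56.1)²/56.1 + (101−105.6)²/105.6 + (68−79.2)²/79.2
   = 0.0944 + 2.9663 + 0.2004 + 1.5838
Sum = 4.845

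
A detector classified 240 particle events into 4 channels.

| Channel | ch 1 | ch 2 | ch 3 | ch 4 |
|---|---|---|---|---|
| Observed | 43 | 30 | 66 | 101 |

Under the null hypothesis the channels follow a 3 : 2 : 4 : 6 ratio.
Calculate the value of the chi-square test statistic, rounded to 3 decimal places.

Ratio total = 15. Expected counts: 240×3/15 = 48, 240×2/15 = 32, 240×4/15 = 64, 240×6/15 = 96.
χ² = (43−48)²/48 + (30−32)²/32 + (66−64)²/64 + (101−96)²/96
   = 0.5208 + 0.1250 + 0.0625 + 0.2604
Sum = 0.969

0.969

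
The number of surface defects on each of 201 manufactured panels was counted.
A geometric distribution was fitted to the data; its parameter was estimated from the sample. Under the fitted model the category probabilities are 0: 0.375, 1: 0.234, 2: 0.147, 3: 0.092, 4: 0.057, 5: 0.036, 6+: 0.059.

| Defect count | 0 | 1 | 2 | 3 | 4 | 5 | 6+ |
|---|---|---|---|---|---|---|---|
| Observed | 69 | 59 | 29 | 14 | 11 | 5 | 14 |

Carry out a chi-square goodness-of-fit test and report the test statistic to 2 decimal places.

Expected counts E_i = n·p_i: 201×0.375 = 75.375, 201×0.234 = 47.034, 201×0.147 = 29.547, 201×0.092 = 18.492, 201×0.057 = 11.457, 201×0.036 = 7.236, 201×0.059 = 11.859.
0: (69 − 75.375)²/75.375 = 40.640625/75.375 = 0.539
1: (59 − 47.034)²/47.034 = 143.185156/47.034 = 3.044
2: (29 − 29.547)²/29.547 = 0.299209/29.547 = 0.010
3: (14 − 18.492)²/18.492 = 20.178064/18.492 = 1.091
4: (11 − 11.457)²/11.457 = 0.208849/11.457 = 0.018
5: (5 − 7.236)²/7.236 = 4.999696/7.236 = 0.691
6+: (14 − 11.859)²/11.859 = 4.583881/11.859 = 0.387
Sum = 5.78

5.78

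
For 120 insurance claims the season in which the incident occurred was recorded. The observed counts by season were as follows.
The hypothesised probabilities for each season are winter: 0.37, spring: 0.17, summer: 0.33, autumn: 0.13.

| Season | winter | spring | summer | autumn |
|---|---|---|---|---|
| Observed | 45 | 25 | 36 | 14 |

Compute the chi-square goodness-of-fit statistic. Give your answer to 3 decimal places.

1.537

Expected counts E_i = n·p_i: 120×0.37 = 44.4, 120×0.17 = 20.4, 120×0.33 = 39.6, 120×0.13 = 15.6.
winter: (45 − 44.4)²/44.4 = 0.36/44.4 = 0.0081
spring: (25 − 20.4)²/20.4 = 21.16/20.4 = 1.0373
summer: (36 − 39.6)²/39.6 = 12.96/39.6 = 0.3273
autumn: (14 − 15.6)²/15.6 = 2.56/15.6 = 0.1641
Sum = 1.537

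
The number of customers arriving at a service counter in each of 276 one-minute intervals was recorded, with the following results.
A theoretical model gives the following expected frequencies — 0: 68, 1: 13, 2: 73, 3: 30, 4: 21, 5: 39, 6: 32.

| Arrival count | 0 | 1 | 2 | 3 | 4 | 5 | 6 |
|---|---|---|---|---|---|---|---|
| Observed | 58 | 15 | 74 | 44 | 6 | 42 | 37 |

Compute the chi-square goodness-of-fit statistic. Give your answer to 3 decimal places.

cat         O        E   (O−E)²/E
0          58       68     1.4706
1          15       13     0.3077
2          74       73     0.0137
3          44       30     6.5333
4           6       21    10.7143
5          42       39     0.2308
6          37       32     0.7813
Sum = 20.052

20.052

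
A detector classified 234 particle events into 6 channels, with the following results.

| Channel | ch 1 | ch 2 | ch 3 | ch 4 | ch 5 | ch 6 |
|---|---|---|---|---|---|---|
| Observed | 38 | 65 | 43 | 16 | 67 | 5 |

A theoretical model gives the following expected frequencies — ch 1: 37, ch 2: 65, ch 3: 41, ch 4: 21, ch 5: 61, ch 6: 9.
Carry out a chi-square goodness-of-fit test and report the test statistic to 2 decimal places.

ch 1: (38 − 37)²/37 = 1/37 = 0.027
ch 2: (65 − 65)²/65 = 0/65 = 0.000
ch 3: (43 − 41)²/41 = 4/41 = 0.098
ch 4: (16 − 21)²/21 = 25/21 = 1.190
ch 5: (67 − 61)²/61 = 36/61 = 0.590
ch 6: (5 − 9)²/9 = 16/9 = 1.778
Sum = 3.68

3.68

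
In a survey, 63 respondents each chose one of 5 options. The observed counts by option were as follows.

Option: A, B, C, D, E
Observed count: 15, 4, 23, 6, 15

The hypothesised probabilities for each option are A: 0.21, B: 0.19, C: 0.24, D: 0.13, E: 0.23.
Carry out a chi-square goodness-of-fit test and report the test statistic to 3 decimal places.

Expected counts E_i = n·p_i: 63×0.21 = 13.23, 63×0.19 = 11.97, 63×0.24 = 15.12, 63×0.13 = 8.19, 63×0.23 = 14.49.
χ² = (15−13.23)²/13.23 + (4−11.97)²/11.97 + (23−15.12)²/15.12 + (6−8.19)²/8.19 + (15−14.49)²/14.49
   = 0.2368 + 5.3067 + 4.1068 + 0.5856 + 0.0180
Sum = 10.254

10.254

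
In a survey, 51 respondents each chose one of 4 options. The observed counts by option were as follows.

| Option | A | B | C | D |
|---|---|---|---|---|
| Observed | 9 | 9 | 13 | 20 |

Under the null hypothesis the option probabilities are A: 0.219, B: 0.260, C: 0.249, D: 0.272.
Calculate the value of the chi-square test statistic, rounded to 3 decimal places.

4.504

Expected counts E_i = n·p_i: 51×0.219 = 11.169, 51×0.260 = 13.26, 51×0.249 = 12.699, 51×0.272 = 13.872.
A: (9 − 11.169)²/11.169 = 4.704561/11.169 = 0.4212
B: (9 − 13.26)²/13.26 = 18.1476/13.26 = 1.3686
C: (13 − 12.699)²/12.699 = 0.090601/12.699 = 0.0071
D: (20 − 13.872)²/13.872 = 37.552384/13.872 = 2.7071
Sum = 4.504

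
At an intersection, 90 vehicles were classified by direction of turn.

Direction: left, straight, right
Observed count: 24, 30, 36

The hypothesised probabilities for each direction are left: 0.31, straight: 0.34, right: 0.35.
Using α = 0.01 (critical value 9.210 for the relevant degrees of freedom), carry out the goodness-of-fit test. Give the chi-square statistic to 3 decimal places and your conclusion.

1.200; do not reject

Expected counts E_i = n·p_i: 90×0.31 = 27.9, 90×0.34 = 30.6, 90×0.35 = 31.5.
χ² = (24−27.9)²/27.9 + (30−30.6)²/30.6 + (36−31.5)²/31.5
   = 0.5452 + 0.0118 + 0.6429
Sum = 1.200
df = 2. Since 1.200 < 9.210, we do not reject H₀.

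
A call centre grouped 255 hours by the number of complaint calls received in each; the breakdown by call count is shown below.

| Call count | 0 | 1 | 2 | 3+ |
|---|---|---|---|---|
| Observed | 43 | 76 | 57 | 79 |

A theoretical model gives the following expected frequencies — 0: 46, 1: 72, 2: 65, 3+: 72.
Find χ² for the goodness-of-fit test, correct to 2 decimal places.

0: (43 − 46)²/46 = 9/46 = 0.196
1: (76 − 72)²/72 = 16/72 = 0.222
2: (57 − 65)²/65 = 64/65 = 0.985
3+: (79 − 72)²/72 = 49/72 = 0.681
Sum = 2.08

2.08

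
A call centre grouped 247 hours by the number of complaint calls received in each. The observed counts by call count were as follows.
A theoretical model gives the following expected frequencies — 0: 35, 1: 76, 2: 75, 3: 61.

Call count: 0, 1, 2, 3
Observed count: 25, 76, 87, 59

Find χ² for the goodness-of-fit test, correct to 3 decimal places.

4.843

χ² = (25−35)²/35 + (76−76)²/76 + (87−75)²/75 + (59−61)²/61
   = 2.8571 + 0.0000 + 1.9200 + 0.0656
Sum = 4.843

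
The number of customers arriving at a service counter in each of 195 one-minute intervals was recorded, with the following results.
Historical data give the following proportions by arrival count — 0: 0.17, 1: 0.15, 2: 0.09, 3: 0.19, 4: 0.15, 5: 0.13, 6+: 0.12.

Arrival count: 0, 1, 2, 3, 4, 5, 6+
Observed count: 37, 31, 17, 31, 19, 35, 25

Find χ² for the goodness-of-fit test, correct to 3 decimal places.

8.932

Expected counts E_i = n·p_i: 195×0.17 = 33.15, 195×0.15 = 29.25, 195×0.09 = 17.55, 195×0.19 = 37.05, 195×0.15 = 29.25, 195×0.13 = 25.35, 195×0.12 = 23.4.
χ² = (37−33.15)²/33.15 + (31−29.25)²/29.25 + (17−17.55)²/17.55 + (31−37.05)²/37.05 + (19−29.25)²/29.25 + (35−25.35)²/25.35 + (25−23.4)²/23.4
   = 0.4471 + 0.1047 + 0.0172 + 0.9879 + 3.5919 + 3.6735 + 0.1094
Sum = 8.932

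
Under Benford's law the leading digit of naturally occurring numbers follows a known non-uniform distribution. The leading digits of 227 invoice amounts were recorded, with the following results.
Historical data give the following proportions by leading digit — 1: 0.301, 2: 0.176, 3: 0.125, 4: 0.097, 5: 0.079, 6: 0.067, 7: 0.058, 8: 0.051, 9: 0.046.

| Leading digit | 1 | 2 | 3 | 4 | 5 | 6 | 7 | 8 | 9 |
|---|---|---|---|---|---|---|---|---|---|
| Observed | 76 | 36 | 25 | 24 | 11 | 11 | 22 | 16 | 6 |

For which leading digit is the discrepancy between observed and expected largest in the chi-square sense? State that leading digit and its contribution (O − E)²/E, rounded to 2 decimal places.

Expected counts E_i = n·p_i: 227×0.301 = 68.327, 227×0.176 = 39.952, 227×0.125 = 28.375, 227×0.097 = 22.019, 227×0.079 = 17.933, 227×0.067 = 15.209, 227×0.058 = 13.166, 227×0.051 = 11.577, 227×0.046 = 10.442.
cat         O        E   (O−E)²/E
1          76   68.327      0.862
2          36   39.952      0.391
3          25   28.375      0.401
4          24   22.019      0.178
5          11   17.933      2.680
6          11   15.209      1.165
7          22   13.166      5.927
8          16   11.577      1.690
9           6   10.442      1.890
The largest term is for 7: 5.93.

7, 5.93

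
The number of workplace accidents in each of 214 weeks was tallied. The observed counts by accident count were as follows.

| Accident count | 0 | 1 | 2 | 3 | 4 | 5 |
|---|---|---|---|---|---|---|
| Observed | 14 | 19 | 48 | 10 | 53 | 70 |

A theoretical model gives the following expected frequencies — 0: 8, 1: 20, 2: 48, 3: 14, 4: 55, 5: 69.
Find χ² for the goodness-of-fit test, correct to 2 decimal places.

0: (14 − 8)²/8 = 36/8 = 4.500
1: (19 − 20)²/20 = 1/20 = 0.050
2: (48 − 48)²/48 = 0/48 = 0.000
3: (10 − 14)²/14 = 16/14 = 1.143
4: (53 − 55)²/55 = 4/55 = 0.073
5: (70 − 69)²/69 = 1/69 = 0.014
Sum = 5.78

5.78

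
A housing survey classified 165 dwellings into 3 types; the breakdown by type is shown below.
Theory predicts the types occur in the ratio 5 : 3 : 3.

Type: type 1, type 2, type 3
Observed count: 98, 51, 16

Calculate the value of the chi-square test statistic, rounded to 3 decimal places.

Ratio total = 11. Expected counts: 165×5/11 = 75, 165×3/11 = 45, 165×3/11 = 45.
type 1: (98 − 75)²/75 = 529/75 = 7.0533
type 2: (51 − 45)²/45 = 36/45 = 0.8000
type 3: (16 − 45)²/45 = 841/45 = 18.6889
Sum = 26.542

26.542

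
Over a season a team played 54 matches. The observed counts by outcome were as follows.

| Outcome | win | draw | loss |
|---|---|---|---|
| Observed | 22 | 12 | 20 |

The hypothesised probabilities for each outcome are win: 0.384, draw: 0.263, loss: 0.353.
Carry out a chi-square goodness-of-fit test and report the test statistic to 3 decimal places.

0.465

Expected counts E_i = n·p_i: 54×0.384 = 20.736, 54×0.263 = 14.202, 54×0.353 = 19.062.
χ² = (22−20.736)²/20.736 + (12−14.202)²/14.202 + (20−19.062)²/19.062
   = 0.0770 + 0.3414 + 0.0462
Sum = 0.465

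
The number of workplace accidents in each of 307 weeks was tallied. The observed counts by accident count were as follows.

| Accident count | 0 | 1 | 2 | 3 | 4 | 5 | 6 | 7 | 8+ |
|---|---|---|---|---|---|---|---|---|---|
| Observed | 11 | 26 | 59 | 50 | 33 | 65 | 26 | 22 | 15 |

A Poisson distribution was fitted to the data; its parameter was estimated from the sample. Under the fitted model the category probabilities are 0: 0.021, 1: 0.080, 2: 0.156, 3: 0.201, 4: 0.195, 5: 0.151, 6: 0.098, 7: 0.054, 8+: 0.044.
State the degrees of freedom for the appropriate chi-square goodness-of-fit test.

There are k = 9 categories and 1 parameter estimated from the data, so df = 9 − 1 − 1 = 7.

7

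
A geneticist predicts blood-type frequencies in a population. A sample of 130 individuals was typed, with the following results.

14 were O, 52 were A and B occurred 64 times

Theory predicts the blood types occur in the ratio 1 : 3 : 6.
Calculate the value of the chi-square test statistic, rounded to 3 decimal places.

Ratio total = 10. Expected counts: 130×1/10 = 13, 130×3/10 = 39, 130×6/10 = 78.
χ² = (14−13)²/13 + (52−39)²/39 + (64−78)²/78
   = 0.0769 + 4.3333 + 2.5128
Sum = 6.923

6.923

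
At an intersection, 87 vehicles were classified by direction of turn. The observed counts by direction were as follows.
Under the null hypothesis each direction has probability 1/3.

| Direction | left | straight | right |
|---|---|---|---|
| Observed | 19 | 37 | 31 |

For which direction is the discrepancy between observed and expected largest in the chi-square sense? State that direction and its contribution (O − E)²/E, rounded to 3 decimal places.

left, 3.448

Under H₀ each category has probability 1/3, so each expected count is 87/3 = 29.
χ² = (19−29)²/29 + (37−29)²/29 + (31−29)²/29
   = 3.4483 + 2.2069 + 0.1379
The largest term is for left: 3.448.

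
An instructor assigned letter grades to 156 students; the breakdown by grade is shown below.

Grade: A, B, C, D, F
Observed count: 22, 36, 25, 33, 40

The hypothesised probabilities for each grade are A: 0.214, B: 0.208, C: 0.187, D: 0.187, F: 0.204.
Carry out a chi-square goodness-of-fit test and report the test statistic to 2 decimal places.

7.47

Expected counts E_i = n·p_i: 156×0.214 = 33.384, 156×0.208 = 32.448, 156×0.187 = 29.172, 156×0.187 = 29.172, 156×0.204 = 31.824.
cat         O        E   (O−E)²/E
A          22   33.384      3.882
B          36   32.448      0.389
C          25   29.172      0.597
D          33   29.172      0.502
F          40   31.824      2.101
Sum = 7.47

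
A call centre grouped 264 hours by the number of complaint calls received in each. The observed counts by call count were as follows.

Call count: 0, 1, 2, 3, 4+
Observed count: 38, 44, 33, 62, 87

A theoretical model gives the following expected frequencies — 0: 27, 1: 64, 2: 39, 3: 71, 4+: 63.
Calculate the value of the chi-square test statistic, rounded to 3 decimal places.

21.938

χ² = (38−27)²/27 + (44−64)²/64 + (33−39)²/39 + (62−71)²/71 + (87−63)²/63
   = 4.4815 + 6.2500 + 0.9231 + 1.1408 + 9.1429
Sum = 21.938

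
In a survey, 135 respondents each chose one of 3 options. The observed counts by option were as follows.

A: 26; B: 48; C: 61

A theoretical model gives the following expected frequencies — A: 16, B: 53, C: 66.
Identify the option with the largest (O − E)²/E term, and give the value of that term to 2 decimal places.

A, 6.25

A: (26 − 16)²/16 = 100/16 = 6.250
B: (48 − 53)²/53 = 25/53 = 0.472
C: (61 − 66)²/66 = 25/66 = 0.379
The largest term is for A: 6.25.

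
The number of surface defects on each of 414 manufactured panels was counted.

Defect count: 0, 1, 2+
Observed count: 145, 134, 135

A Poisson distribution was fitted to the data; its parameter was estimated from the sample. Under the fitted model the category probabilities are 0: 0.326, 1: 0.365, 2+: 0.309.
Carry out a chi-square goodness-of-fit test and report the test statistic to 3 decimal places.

Expected counts E_i = n·p_i: 414×0.326 = 134.964, 414×0.365 = 151.11, 414×0.309 = 127.926.
0: (145 − 134.964)²/134.964 = 100.721296/134.964 = 0.7463
1: (134 − 151.11)²/151.11 = 292.7521/151.11 = 1.9373
2+: (135 − 127.926)²/127.926 = 50.041476/127.926 = 0.3912
Sum = 3.075

3.075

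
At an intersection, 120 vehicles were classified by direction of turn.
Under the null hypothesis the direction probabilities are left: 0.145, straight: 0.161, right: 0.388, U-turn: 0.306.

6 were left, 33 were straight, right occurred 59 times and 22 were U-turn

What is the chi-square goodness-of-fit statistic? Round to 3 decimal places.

Expected counts E_i = n·p_i: 120×0.145 = 17.4, 120×0.161 = 19.32, 120×0.388 = 46.56, 120×0.306 = 36.72.
χ² = (6−17.4)²/17.4 + (33−19.32)²/19.32 + (59−46.56)²/46.56 + (22−36.72)²/36.72
   = 7.4690 + 9.6865 + 3.3237 + 5.9008
Sum = 26.380

26.380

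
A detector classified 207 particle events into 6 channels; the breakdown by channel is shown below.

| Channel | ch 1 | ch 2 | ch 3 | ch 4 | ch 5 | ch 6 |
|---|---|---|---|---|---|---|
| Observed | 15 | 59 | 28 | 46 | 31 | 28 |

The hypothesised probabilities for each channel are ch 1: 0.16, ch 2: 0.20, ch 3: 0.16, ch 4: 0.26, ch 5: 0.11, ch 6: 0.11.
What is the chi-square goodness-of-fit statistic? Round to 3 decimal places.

23.499

Expected counts E_i = n·p_i: 207×0.16 = 33.12, 207×0.20 = 41.4, 207×0.16 = 33.12, 207×0.26 = 53.82, 207×0.11 = 22.77, 207×0.11 = 22.77.
χ² = (15−33.12)²/33.12 + (59−41.4)²/41.4 + (28−33.12)²/33.12 + (46−53.82)²/53.82 + (31−22.77)²/22.77 + (28−22.77)²/22.77
   = 9.9135 + 7.4821 + 0.7915 + 1.1362 + 2.9747 + 1.2013
Sum = 23.499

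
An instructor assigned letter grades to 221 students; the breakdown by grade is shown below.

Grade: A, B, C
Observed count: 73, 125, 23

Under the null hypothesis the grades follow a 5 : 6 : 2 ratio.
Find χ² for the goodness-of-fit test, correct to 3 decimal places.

Ratio total = 13. Expected counts: 221×5/13 = 85, 221×6/13 = 102, 221×2/13 = 34.
cat         O        E   (O−E)²/E
A          73       85     1.6941
B         125      102     5.1863
C          23       34     3.5588
Sum = 10.439

10.439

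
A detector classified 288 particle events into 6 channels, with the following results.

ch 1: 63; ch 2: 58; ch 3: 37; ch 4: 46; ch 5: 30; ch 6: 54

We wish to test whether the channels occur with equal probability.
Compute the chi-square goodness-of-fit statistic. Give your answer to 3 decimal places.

16.875

Expected count for each of the 6 categories: 288/6 = 48.
ch 1: (63 − 48)²/48 = 225/48 = 4.6875
ch 2: (58 − 48)²/48 = 100/48 = 2.0833
ch 3: (37 − 48)²/48 = 121/48 = 2.5208
ch 4: (46 − 48)²/48 = 4/48 = 0.0833
ch 5: (30 − 48)²/48 = 324/48 = 6.7500
ch 6: (54 − 48)²/48 = 36/48 = 0.7500
Sum = 16.875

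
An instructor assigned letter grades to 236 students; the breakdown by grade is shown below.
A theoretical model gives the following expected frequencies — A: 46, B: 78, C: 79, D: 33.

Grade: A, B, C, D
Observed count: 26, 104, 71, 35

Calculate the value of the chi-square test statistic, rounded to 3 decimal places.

18.294

cat         O        E   (O−E)²/E
A          26       46     8.6957
B         104       78     8.6667
C          71       79     0.8101
D          35       33     0.1212
Sum = 18.294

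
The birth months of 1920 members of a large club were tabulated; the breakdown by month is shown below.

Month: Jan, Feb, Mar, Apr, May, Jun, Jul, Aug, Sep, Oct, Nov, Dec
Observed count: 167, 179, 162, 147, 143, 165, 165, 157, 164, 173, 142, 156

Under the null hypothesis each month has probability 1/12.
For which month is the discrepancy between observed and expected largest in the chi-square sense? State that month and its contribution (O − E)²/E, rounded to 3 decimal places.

Expected count for each of the 12 categories: 1920/12 = 160.
χ² = (167−160)²/160 + (179−160)²/160 + (162−160)²/160 + (147−160)²/160 + (143−160)²/160 + (165−160)²/160 + (165−160)²/160 + (157−160)²/160 + (164−160)²/160 + (173−160)²/160 + (142−160)²/160 + (156−160)²/160
   = 0.3063 + 2.2563 + 0.0250 + 1.0563 + 1.8063 + 0.1563 + 0.1563 + 0.0563 + 0.1000 + 1.0563 + 2.0250 + 0.1000
The largest term is for Feb: 2.256.

Feb, 2.256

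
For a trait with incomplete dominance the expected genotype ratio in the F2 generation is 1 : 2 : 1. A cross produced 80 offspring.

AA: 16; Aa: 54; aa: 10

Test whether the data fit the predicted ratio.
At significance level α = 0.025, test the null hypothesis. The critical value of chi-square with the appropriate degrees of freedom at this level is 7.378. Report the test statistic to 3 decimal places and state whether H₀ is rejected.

Ratio total = 4. Expected counts: 80×1/4 = 20, 80×2/4 = 40, 80×1/4 = 20.
AA: (16 − 20)²/20 = 16/20 = 0.8000
Aa: (54 − 40)²/40 = 196/40 = 4.9000
aa: (10 − 20)²/20 = 100/20 = 5.0000
Sum = 10.700
df = 2. Since 10.700 > 7.378, we reject H₀.

10.700; reject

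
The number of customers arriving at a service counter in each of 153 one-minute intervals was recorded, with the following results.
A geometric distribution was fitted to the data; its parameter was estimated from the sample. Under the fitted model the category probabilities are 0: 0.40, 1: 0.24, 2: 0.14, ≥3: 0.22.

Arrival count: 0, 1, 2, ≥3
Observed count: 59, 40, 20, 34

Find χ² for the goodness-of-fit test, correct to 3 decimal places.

0.470

Expected counts E_i = n·p_i: 153×0.40 = 61.2, 153×0.24 = 36.72, 153×0.14 = 21.42, 153×0.22 = 33.66.
χ² = (59−61.2)²/61.2 + (40−36.72)²/36.72 + (20−21.42)²/21.42 + (34−33.66)²/33.66
   = 0.0791 + 0.2930 + 0.0941 + 0.0034
Sum = 0.470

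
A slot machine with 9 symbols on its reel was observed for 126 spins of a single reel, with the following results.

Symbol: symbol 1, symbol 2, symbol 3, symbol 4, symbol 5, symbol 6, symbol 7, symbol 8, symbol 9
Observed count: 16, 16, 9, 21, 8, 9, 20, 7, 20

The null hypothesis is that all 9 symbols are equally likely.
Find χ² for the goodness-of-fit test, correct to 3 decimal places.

Expected count for each of the 9 categories: 126/9 = 14.
cat           O        E   (O−E)²/E
symbol 1     16       14     0.2857
symbol 2     16       14     0.2857
symbol 3      9       14     1.7857
symbol 4     21       14     3.5000
symbol 5      8       14     2.5714
symbol 6      9       14     1.7857
symbol 7     20       14     2.5714
symbol 8      7       14     3.5000
symbol 9     20       14     2.5714
Sum = 18.857

18.857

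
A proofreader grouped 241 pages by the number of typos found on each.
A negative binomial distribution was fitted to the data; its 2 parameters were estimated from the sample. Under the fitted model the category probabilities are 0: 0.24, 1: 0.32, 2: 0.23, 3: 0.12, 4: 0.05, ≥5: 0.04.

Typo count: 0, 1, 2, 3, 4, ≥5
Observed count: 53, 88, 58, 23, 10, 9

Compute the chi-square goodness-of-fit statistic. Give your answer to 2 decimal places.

3.66

Expected counts E_i = n·p_i: 241×0.24 = 57.84, 241×0.32 = 77.12, 241×0.23 = 55.43, 241×0.12 = 28.92, 241×0.05 = 12.05, 241×0.04 = 9.64.
0: (53 − 57.84)²/57.84 = 23.4256/57.84 = 0.405
1: (88 − 77.12)²/77.12 = 118.3744/77.12 = 1.535
2: (58 − 55.43)²/55.43 = 6.6049/55.43 = 0.119
3: (23 − 28.92)²/28.92 = 35.0464/28.92 = 1.212
4: (10 − 12.05)²/12.05 = 4.2025/12.05 = 0.349
≥5: (9 − 9.64)²/9.64 = 0.4096/9.64 = 0.042
Sum = 3.66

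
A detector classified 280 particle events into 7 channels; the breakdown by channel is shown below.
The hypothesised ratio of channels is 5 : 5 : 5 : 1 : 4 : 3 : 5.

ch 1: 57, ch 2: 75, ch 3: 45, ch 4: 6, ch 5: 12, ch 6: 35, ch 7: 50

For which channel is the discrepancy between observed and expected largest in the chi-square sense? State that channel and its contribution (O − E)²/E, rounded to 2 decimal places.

Ratio total = 28. Expected counts: 280×5/28 = 50, 280×5/28 = 50, 280×5/28 = 50, 280×1/28 = 10, 280×4/28 = 40, 280×3/28 = 30, 280×5/28 = 50.
cat         O        E   (O−E)²/E
ch 1       57       50      0.980
ch 2       75       50     12.500
ch 3       45       50      0.500
ch 4        6       10      1.600
ch 5       12       40     19.600
ch 6       35       30      0.833
ch 7       50       50      0.000
The largest term is for ch 5: 19.60.

ch 5, 19.60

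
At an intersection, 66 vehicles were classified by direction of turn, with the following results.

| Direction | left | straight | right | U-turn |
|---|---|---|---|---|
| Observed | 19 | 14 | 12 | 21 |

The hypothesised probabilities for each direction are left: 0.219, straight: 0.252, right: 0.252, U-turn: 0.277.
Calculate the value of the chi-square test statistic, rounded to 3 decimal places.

Expected counts E_i = n·p_i: 66×0.219 = 14.454, 66×0.252 = 16.632, 66×0.252 = 16.632, 66×0.277 = 18.282.
cat           O        E   (O−E)²/E
left         19   14.454     1.4298
straight     14   16.632     0.4165
right        12   16.632     1.2900
U-turn       21   18.282     0.4041
Sum = 3.540

3.540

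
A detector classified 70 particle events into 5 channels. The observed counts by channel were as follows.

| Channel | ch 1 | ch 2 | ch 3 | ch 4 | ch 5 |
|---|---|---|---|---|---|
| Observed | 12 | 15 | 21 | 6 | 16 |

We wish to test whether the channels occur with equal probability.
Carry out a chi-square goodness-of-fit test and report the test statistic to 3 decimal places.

8.714

Expected count for each of the 5 categories: 70/5 = 14.
cat         O        E   (O−E)²/E
ch 1       12       14     0.2857
ch 2       15       14     0.0714
ch 3       21       14     3.5000
ch 4        6       14     4.5714
ch 5       16       14     0.2857
Sum = 8.714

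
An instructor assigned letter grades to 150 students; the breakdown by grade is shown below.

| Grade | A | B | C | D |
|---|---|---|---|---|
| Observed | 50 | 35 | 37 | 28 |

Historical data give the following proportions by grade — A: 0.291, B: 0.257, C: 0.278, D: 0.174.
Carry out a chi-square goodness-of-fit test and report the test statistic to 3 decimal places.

Expected counts E_i = n·p_i: 150×0.291 = 43.65, 150×0.257 = 38.55, 150×0.278 = 41.7, 150×0.174 = 26.1.
χ² = (50−43.65)²/43.65 + (35−38.55)²/38.55 + (37−41.7)²/41.7 + (28−26.1)²/26.1
   = 0.9238 + 0.3269 + 0.5297 + 0.1383
Sum = 1.919

1.919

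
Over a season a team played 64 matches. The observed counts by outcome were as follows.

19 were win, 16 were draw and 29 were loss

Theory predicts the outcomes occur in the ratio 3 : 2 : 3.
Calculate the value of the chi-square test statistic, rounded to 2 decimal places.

Ratio total = 8. Expected counts: 64×3/8 = 24, 64×2/8 = 16, 64×3/8 = 24.
win: (19 − 24)²/24 = 25/24 = 1.042
draw: (16 − 16)²/16 = 0/16 = 0.000
loss: (29 − 24)²/24 = 25/24 = 1.042
Sum = 2.08

2.08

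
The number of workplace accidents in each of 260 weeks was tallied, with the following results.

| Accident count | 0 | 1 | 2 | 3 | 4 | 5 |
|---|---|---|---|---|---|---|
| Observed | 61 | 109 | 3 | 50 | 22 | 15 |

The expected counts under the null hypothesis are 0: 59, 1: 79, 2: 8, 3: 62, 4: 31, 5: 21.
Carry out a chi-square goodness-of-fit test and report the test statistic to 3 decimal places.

cat         O        E   (O−E)²/E
0          61       59     0.0678
1         109       79    11.3924
2           3        8     3.1250
3          50       62     2.3226
4          22       31     2.6129
5          15       21     1.7143
Sum = 21.235

21.235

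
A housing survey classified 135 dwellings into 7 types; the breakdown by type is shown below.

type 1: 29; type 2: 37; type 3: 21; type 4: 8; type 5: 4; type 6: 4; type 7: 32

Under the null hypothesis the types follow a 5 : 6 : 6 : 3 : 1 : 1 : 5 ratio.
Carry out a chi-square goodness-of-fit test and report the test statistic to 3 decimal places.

10.600

Ratio total = 27. Expected counts: 135×5/27 = 25, 135×6/27 = 30, 135×6/27 = 30, 135×3/27 = 15, 135×1/27 = 5, 135×1/27 = 5, 135×5/27 = 25.
χ² = (29−25)²/25 + (37−30)²/30 + (21−30)²/30 + (8−15)²/15 + (4−5)²/5 + (4−5)²/5 + (32−25)²/25
   = 0.6400 + 1.6333 + 2.7000 + 3.2667 + 0.2000 + 0.2000 + 1.9600
Sum = 10.600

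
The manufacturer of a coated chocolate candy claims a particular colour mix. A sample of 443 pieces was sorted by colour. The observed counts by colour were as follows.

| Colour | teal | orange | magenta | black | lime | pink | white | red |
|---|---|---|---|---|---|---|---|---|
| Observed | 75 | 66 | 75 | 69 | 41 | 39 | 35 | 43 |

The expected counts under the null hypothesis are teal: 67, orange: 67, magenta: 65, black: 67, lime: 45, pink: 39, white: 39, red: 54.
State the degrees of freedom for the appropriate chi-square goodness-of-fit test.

7

There are k = 8 categories and no parameters were estimated from the data, so df = 8 − 1 = 7.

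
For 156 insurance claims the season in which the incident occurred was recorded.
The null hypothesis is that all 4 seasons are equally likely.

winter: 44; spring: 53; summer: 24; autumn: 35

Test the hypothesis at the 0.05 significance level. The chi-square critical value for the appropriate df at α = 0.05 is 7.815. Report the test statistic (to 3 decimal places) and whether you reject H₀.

Expected count for each of the 4 categories: 156/4 = 39.
winter: (44 − 39)²/39 = 25/39 = 0.6410
spring: (53 − 39)²/39 = 196/39 = 5.0256
summer: (24 − 39)²/39 = 225/39 = 5.7692
autumn: (35 − 39)²/39 = 16/39 = 0.4103
Sum = 11.846
df = 3. Since 11.846 > 7.815, we reject H₀.

11.846; reject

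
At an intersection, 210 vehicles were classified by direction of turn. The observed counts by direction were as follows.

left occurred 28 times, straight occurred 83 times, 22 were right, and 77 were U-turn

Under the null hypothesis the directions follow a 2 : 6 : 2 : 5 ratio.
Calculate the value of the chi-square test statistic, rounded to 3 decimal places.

1.998

Ratio total = 15. Expected counts: 210×2/15 = 28, 210×6/15 = 84, 210×2/15 = 28, 210×5/15 = 70.
χ² = (28−28)²/28 + (83−84)²/84 + (22−28)²/28 + (77−70)²/70
   = 0.0000 + 0.0119 + 1.2857 + 0.7000
Sum = 1.998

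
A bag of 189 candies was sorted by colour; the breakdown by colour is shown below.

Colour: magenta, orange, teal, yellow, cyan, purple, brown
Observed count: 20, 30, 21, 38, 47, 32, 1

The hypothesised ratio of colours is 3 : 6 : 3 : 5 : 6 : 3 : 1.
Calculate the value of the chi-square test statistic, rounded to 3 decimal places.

15.233

Ratio total = 27. Expected counts: 189×3/27 = 21, 189×6/27 = 42, 189×3/27 = 21, 189×5/27 = 35, 189×6/27 = 42, 189×3/27 = 21, 189×1/27 = 7.
magenta: (20 − 21)²/21 = 1/21 = 0.0476
orange: (30 − 42)²/42 = 144/42 = 3.4286
teal: (21 − 21)²/21 = 0/21 = 0.0000
yellow: (38 − 35)²/35 = 9/35 = 0.2571
cyan: (47 − 42)²/42 = 25/42 = 0.5952
purple: (32 − 21)²/21 = 121/21 = 5.7619
brown: (1 − 7)²/7 = 36/7 = 5.1429
Sum = 15.233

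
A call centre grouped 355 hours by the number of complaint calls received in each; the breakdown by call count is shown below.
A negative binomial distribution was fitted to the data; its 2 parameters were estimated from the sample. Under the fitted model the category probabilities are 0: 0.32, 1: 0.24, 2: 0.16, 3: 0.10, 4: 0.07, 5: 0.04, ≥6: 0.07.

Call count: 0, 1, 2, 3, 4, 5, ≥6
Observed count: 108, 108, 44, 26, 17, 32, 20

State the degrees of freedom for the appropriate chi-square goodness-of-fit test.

There are k = 7 categories and 2 parameters estimated from the data, so df = 7 − 1 − 2 = 4.

4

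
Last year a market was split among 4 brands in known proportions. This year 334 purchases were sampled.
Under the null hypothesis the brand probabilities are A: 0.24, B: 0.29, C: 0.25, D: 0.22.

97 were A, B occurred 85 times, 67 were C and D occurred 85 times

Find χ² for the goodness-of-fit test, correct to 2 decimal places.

Expected counts E_i = n·p_i: 334×0.24 = 80.16, 334×0.29 = 96.86, 334×0.25 = 83.5, 334×0.22 = 73.48.
cat         O        E   (O−E)²/E
A          97    80.16      3.538
B          85    96.86      1.452
C          67     83.5      3.260
D          85    73.48      1.806
Sum = 10.06

10.06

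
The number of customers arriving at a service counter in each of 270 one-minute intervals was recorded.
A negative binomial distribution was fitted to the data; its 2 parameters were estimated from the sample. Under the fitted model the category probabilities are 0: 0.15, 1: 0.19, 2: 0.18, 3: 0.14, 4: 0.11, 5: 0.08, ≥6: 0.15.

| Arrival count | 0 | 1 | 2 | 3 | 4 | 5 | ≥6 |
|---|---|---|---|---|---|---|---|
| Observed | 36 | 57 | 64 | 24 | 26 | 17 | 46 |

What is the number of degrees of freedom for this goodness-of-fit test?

There are k = 7 categories and 2 parameters estimated from the data, so df = 7 − 1 − 2 = 4.

4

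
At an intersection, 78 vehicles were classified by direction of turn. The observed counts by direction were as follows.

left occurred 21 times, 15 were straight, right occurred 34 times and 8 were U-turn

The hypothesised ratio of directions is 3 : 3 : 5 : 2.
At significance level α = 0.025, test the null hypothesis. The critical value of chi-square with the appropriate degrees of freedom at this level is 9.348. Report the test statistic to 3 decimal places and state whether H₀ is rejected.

Ratio total = 13. Expected counts: 78×3/13 = 18, 78×3/13 = 18, 78×5/13 = 30, 78×2/13 = 12.
left: (21 − 18)²/18 = 9/18 = 0.5000
straight: (15 − 18)²/18 = 9/18 = 0.5000
right: (34 − 30)²/30 = 16/30 = 0.5333
U-turn: (8 − 12)²/12 = 16/12 = 1.3333
Sum = 2.867
df = 3. Since 2.867 < 9.348, we do not reject H₀.

2.867; do not reject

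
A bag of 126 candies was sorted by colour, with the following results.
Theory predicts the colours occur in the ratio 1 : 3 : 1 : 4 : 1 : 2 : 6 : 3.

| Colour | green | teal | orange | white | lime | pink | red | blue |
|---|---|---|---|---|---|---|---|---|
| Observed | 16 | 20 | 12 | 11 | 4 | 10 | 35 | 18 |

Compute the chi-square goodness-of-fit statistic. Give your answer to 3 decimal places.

Ratio total = 21. Expected counts: 126×1/21 = 6, 126×3/21 = 18, 126×1/21 = 6, 126×4/21 = 24, 126×1/21 = 6, 126×2/21 = 12, 126×6/21 = 36, 126×3/21 = 18.
green: (16 − 6)²/6 = 100/6 = 16.6667
teal: (20 − 18)²/18 = 4/18 = 0.2222
orange: (12 − 6)²/6 = 36/6 = 6.0000
white: (11 − 24)²/24 = 169/24 = 7.0417
lime: (4 − 6)²/6 = 4/6 = 0.6667
pink: (10 − 12)²/12 = 4/12 = 0.3333
red: (35 − 36)²/36 = 1/36 = 0.0278
blue: (18 − 18)²/18 = 0/18 = 0.0000
Sum = 30.958

30.958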